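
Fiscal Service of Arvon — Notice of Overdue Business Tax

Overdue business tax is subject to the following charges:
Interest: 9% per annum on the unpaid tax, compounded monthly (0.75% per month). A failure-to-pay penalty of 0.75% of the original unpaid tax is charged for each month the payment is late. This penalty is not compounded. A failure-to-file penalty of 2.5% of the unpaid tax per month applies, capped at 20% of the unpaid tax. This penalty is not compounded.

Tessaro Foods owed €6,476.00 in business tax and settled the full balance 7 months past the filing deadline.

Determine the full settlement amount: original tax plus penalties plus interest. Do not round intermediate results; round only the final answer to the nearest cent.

Failure-to-file: 7 × 2.5% × €6,476.00 = €1,133.30 (under the 20% cap)
Failure-to-pay penalty = 0.75% × €6,476.00 × 7 mo = €339.99
Interest: €6,476.00 × ((1 + 0.0075)^7 − 1) = €6,476.00 × 0.0536961… = €347.7361…
Total = €6,476.00 + €1,473.2900 + €347.7361… = €8,297.03

€8,297.03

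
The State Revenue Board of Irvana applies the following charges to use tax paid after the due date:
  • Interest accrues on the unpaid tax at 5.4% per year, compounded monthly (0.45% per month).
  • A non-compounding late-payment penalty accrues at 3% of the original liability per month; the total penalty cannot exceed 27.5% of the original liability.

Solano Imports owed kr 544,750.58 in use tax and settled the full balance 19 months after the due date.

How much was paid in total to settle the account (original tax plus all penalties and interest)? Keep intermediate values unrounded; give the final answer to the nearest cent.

kr 743,068.48

Penalty (uncapped): 19 × 3% × kr 544,750.58 = kr 310,507.83…; cap = 27.5% × kr 544,750.58 = kr 149,806.41… → penalty = kr 149,806.41…
Interest: kr 544,750.58 × ((1 + 0.0045)^19 − 1) = kr 544,750.58 × 0.0890527… = kr 48,511.4888…
Total = kr 544,750.58 + kr 149,806.4095 + kr 48,511.4888… = kr 743,068.48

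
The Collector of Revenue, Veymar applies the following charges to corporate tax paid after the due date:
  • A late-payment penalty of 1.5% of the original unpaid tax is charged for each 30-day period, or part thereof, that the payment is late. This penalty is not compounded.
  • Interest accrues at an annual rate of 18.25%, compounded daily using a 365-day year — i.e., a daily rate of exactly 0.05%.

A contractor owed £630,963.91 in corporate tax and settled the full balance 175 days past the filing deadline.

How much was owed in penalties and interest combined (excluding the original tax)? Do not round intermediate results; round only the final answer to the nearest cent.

£114,468.46

Penalty periods: ⌈175/30⌉ = 6; penalty = 6 × 1.5% × £630,963.91 = £56,786.75…
Interest: £630,963.91 × ((1 + 0.0005)^175 − 1) = £630,963.91 × 0.09141840… = £57,681.7094…
Penalties + interest = £56,786.7519 + £57,681.7094… = £114,468.46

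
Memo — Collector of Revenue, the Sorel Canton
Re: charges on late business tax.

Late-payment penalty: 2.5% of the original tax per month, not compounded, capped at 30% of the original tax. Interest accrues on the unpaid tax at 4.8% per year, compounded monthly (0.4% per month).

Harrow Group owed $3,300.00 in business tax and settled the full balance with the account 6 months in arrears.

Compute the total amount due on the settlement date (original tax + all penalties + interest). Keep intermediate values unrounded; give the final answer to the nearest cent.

Penalty: 6 × 2.5% × $3,300.00 = $495.00 (below the 30% cap of $990.00)
Interest: $3,300.00 × ((1 + 0.004)^6 − 1) = $3,300.00 × 0.0242413… = $79.9962…
Total = $3,300.00 + $495.0000 + $79.9962… = $3,875.00

$3,875.00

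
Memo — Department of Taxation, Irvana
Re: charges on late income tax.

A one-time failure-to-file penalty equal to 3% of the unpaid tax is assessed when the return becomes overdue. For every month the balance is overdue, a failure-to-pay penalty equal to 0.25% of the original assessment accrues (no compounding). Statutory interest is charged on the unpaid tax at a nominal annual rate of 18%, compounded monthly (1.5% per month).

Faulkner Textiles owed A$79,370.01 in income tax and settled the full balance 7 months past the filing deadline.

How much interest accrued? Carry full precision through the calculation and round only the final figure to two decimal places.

Interest: A$79,370.01 × ((1 + 0.015)^7 − 1) = A$79,370.01 × 0.1098449… = A$8,718.3918…

A$8,718.39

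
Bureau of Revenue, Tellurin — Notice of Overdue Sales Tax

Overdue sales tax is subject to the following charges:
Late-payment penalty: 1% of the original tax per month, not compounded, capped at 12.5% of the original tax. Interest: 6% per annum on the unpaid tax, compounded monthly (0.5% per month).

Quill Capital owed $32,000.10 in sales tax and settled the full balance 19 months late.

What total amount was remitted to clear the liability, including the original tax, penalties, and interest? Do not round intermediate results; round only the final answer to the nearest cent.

$39,180.88

Penalty (uncapped): 19 × 1% × $32,000.10 = $6,080.02…; cap = 12.5% × $32,000.10 = $4,000.01… → penalty = $4,000.01…
Interest: $32,000.10 × ((1 + 0.005)^19 − 1) = $32,000.10 × 0.0993986… = $3,180.7646…
Total = $32,000.10 + $4,000.0125 + $3,180.7646… = $39,180.88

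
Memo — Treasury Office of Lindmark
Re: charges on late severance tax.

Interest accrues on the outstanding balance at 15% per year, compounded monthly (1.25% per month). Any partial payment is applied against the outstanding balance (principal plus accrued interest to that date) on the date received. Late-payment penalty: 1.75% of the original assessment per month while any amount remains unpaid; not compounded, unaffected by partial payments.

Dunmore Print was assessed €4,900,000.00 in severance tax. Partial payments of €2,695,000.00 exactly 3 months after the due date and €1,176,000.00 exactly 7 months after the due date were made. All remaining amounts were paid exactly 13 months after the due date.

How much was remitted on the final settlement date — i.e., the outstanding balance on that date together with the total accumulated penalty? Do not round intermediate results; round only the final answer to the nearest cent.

Balance at month 3: €4,900,000.0000 × (1 + 0.0125)^3 = €5,086,056.4453…
After €2,695,000.00 payment: €5,086,056.4453… − €2,695,000.00 = €2,391,056.4453…
Balance at month 7: €2,391,056.4453… × (1 + 0.0125)^4 = €2,512,869.6215…
After €1,176,000.00 payment: €2,512,869.6215… − €1,176,000.00 = €1,336,869.6215…
Balance at month 13: €1,336,869.6215… × (1 + 0.0125)^6 = €1,440,320.8448…
Penalty: 13 × 1.75% × €4,900,000.00 = €1,114,750.00
Final settlement = outstanding balance + penalty = €1,440,320.8448… + €1,114,750.00 = €2,555,070.84

€2,555,070.84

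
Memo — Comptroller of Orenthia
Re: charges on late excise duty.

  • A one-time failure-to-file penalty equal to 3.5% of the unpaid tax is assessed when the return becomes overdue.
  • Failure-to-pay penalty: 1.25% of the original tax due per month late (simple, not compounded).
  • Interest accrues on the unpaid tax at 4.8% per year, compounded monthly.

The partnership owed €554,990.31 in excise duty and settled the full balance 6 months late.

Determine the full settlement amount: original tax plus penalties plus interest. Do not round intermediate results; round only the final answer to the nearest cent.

€629,492.92

Failure-to-file penalty: 3.5% × €554,990.31 = €19,424.66…
Failure-to-pay penalty: 6 × 1.25% × €554,990.31 = €41,624.27…
Interest (4.8%/yr ÷ 12 = 0.4%/month): €554,990.31 × ((1 + 0.004)^6 − 1) = €13,453.6776…
Total = €554,990.31 + €61,048.9341 + €13,453.6776… = €629,492.92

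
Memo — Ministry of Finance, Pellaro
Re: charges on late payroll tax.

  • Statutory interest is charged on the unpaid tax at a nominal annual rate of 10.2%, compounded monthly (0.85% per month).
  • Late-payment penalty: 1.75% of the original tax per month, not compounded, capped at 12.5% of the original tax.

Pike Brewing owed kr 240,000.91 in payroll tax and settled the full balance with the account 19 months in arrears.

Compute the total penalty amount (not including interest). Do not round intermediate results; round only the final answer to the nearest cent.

Penalty (uncapped): 19 × 1.75% × kr 240,000.91 = kr 79,800.30…; cap = 12.5% × kr 240,000.91 = kr 30,000.11… → penalty = kr 30,000.11…

kr 30,000.11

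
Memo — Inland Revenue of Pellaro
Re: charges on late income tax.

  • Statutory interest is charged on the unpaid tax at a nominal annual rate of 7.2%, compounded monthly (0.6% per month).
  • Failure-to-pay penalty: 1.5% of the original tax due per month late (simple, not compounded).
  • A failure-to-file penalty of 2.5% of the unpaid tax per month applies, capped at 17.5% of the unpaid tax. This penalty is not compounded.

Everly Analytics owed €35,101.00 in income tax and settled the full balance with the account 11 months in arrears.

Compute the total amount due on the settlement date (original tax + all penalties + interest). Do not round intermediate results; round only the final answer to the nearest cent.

€49,422.77

Failure-to-file: 11 × 2.5% × €35,101.00 = €9,652.78…, capped at 17.5% × €35,101.00 = €6,142.68…
Failure-to-pay penalty = 1.5% × €35,101.00 × 11 mo = €5,791.67…
Interest: €35,101.00 × ((1 + 0.006)^11 − 1) = €35,101.00 × 0.0680161… = €2,387.4321…
Total = €35,101.00 + €11,934.3400 + €2,387.4321… = €49,422.77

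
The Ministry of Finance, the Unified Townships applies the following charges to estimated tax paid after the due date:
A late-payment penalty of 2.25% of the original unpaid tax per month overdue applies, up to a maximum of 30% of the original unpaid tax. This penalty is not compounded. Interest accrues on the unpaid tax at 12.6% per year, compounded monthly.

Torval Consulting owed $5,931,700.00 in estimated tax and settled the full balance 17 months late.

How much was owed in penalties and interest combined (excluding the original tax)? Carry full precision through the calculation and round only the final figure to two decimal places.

Penalty (uncapped): 17 × 2.25% × $5,931,700.00 = $2,268,875.25; cap = 30% × $5,931,700.00 = $1,779,510.00 → penalty = $1,779,510.00
Interest (12.6%/yr ÷ 12 = 1.05%/month): $5,931,700.00 × ((1 + 0.0105)^17 − 1) = $1,152,594.0882…
Penalties + interest = $1,779,510.0000 + $1,152,594.0882… = $2,932,104.09

$2,932,104.09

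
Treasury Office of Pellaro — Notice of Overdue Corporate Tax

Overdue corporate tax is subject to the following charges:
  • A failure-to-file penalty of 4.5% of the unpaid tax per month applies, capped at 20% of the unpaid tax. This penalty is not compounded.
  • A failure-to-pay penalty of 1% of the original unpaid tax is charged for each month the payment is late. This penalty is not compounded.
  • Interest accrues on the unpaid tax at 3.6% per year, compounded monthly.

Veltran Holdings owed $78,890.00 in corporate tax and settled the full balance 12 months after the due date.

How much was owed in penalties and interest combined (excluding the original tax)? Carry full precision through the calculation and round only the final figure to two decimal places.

$28,132.17

Failure-to-file: 12 × 4.5% × $78,890.00 = $42,600.60, capped at 20% × $78,890.00 = $15,778.00
Failure-to-pay penalty = 1% × $78,890.00 × 12 mo = $9,466.80
Interest (3.6%/yr ÷ 12 = 0.3%/month): $78,890.00 × ((1 + 0.003)^12 − 1) = $2,887.3724…
Penalties + interest = $25,244.8000 + $2,887.3724… = $28,132.17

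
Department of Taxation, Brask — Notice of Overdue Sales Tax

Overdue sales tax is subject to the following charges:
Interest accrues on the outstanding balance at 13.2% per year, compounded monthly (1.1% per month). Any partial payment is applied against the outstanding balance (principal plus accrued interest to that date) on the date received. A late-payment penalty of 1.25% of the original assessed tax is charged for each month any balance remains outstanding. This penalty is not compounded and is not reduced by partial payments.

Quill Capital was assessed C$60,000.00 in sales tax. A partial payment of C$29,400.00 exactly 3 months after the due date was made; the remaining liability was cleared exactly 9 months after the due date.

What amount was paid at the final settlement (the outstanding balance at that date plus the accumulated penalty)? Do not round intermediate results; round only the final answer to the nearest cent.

Balance at month 3: C$60,000.0000 × (1 + 0.011)^3 = C$62,001.8599…
After C$29,400.00 payment: C$62,001.8599… − C$29,400.00 = C$32,601.8599…
Balance at month 9: C$32,601.8599… × (1 + 0.011)^6 = C$34,813.6300…
Penalty: 9 × 1.25% × C$60,000.00 = C$6,750.00
Final settlement = outstanding balance + penalty = C$34,813.6300… + C$6,750.00 = C$41,563.63

C$41,563.63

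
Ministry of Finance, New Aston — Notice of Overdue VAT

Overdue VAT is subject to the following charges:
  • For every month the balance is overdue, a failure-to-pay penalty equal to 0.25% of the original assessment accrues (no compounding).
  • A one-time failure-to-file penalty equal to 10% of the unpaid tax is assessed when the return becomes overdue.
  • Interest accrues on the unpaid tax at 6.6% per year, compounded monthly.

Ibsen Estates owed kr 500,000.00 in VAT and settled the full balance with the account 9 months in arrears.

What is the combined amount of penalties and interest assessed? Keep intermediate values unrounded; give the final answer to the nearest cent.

Failure-to-file penalty: 10% × kr 500,000.00 = kr 50,000.00
Failure-to-pay penalty: 9 × 0.25% × kr 500,000.00 = kr 11,250.00
Interest (6.6%/yr ÷ 12 = 0.55%/month): kr 500,000.00 × ((1 + 0.0055)^9 − 1) = kr 25,301.5457…
Penalties + interest = kr 61,250.0000 + kr 25,301.5457… = kr 86,551.55

kr 86,551.55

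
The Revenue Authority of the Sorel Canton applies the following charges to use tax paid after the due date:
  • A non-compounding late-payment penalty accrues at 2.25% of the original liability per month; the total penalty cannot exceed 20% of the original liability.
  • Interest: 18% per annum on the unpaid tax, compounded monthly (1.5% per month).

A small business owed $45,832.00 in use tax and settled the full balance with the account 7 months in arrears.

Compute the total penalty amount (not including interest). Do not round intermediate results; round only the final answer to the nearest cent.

$7,218.54

Penalty: 7 × 2.25% × $45,832.00 = $7,218.54 (below the 20% cap of $9,166.40)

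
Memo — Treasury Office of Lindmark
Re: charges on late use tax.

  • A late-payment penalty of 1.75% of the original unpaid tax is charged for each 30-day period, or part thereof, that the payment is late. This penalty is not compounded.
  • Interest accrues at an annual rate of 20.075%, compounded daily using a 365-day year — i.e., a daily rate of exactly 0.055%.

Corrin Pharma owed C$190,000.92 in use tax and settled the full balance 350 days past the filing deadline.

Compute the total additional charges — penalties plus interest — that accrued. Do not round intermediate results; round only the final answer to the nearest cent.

C$80,220.74

Penalty periods: ⌈350/30⌉ = 12; penalty = 12 × 1.75% × C$190,000.92 = C$39,900.19…
Interest: C$190,000.92 × ((1 + 0.00055)^350 − 1) = C$190,000.92 × 0.21221235… = C$40,320.5425…
Penalties + interest = C$39,900.1932 + C$40,320.5425… = C$80,220.74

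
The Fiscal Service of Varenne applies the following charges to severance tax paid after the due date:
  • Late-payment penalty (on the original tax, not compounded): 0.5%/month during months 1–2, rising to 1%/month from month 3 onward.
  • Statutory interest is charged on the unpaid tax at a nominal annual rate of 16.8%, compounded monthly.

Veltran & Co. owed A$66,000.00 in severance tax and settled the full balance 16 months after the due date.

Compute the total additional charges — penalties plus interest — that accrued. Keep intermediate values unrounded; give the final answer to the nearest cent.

Penalty, months 1–2: 2 × 0.5% × A$66,000.00 = A$660.00
Penalty, months 3–16: 14 × 1% × A$66,000.00 = A$9,240.00
Interest (16.8%/yr ÷ 12 = 1.4%/month): A$66,000.00 × ((1 + 0.014)^16 − 1) = A$16,442.5119…
Penalties + interest = A$9,900.0000 + A$16,442.5119… = A$26,342.51

A$26,342.51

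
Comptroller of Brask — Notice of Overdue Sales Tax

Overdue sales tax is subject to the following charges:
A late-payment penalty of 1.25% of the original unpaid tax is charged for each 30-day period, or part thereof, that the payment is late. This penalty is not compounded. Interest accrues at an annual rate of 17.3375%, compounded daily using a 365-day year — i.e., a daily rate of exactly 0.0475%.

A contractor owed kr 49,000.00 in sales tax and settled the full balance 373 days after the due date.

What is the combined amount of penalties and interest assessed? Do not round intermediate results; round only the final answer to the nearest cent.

Penalty periods: ⌈373/30⌉ = 13; penalty = 13 × 1.25% × kr 49,000.00 = kr 7,962.50
Interest: kr 49,000.00 × ((1 + 0.000475)^373 − 1) = kr 49,000.00 × 0.19378978… = kr 9,495.6991…
Penalties + interest = kr 7,962.5000 + kr 9,495.6991… = kr 17,458.20

kr 17,458.20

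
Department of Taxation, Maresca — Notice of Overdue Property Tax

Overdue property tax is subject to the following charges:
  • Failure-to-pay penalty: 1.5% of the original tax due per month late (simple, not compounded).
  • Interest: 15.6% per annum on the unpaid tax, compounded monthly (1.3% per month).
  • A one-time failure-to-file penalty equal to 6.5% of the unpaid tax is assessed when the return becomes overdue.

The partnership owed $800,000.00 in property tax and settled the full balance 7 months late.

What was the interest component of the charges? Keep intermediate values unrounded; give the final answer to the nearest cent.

$75,701.52

Interest: $800,000.00 × ((1 + 0.013)^7 − 1) = $800,000.00 × 0.0946269… = $75,701.5220…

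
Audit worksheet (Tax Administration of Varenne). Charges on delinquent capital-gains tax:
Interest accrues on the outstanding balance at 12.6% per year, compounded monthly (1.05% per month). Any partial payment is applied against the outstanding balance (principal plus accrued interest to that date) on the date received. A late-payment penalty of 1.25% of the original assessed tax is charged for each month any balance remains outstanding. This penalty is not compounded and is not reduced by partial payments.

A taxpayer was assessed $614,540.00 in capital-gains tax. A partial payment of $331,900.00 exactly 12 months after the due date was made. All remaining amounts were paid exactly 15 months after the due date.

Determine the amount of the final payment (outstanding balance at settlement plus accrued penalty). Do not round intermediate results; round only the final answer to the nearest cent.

Balance at month 12: $614,540.0000 × (1 + 0.0105)^12 = $696,604.0102…
After $331,900.00 payment: $696,604.0102… − $331,900.00 = $364,704.0102…
Balance at month 15: $364,704.0102… × (1 + 0.0105)^3 = $376,313.2346…
Penalty: 15 × 1.25% × $614,540.00 = $115,226.25
Final settlement = outstanding balance + penalty = $376,313.2346… + $115,226.25 = $491,539.48

$491,539.48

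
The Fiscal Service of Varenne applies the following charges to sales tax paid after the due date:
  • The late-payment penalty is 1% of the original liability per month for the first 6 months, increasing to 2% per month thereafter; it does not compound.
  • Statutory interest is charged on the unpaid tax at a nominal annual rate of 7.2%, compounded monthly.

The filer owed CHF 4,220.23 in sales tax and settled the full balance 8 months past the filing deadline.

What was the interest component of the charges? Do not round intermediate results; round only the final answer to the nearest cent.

Interest (7.2%/yr ÷ 12 = 0.6%/month): CHF 4,220.23 × ((1 + 0.006)^8 − 1) = CHF 206.8765…

CHF 206.88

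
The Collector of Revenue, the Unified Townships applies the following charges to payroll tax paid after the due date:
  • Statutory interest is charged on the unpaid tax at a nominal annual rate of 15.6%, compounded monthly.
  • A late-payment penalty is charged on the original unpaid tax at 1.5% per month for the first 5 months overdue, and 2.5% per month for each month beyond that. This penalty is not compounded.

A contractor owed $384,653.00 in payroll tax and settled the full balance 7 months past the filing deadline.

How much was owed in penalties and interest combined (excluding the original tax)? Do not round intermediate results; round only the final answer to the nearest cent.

$84,480.15

Penalty, months 1–5: 5 × 1.5% × $384,653.00 = $28,848.98…
Penalty, months 6–7: 2 × 2.5% × $384,653.00 = $19,232.65
Interest (15.6%/yr ÷ 12 = 1.3%/month): $384,653.00 × ((1 + 0.013)^7 − 1) = $36,398.5219…
Penalties + interest = $48,081.6250 + $36,398.5219… = $84,480.15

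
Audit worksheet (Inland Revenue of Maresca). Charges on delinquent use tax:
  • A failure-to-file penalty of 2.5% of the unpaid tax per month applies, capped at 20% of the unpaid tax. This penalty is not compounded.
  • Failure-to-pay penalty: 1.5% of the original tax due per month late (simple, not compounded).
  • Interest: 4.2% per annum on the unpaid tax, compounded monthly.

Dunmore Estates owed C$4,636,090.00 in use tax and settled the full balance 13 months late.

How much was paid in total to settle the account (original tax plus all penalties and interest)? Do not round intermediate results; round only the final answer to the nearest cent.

C$6,682,774.78

Failure-to-file: 13 × 2.5% × C$4,636,090.00 = C$1,506,729.25, capped at 20% × C$4,636,090.00 = C$927,218.00
Failure-to-pay penalty = 1.5% × C$4,636,090.00 × 13 mo = C$904,037.55
Interest (4.2%/yr ÷ 12 = 0.35%/month): C$4,636,090.00 × ((1 + 0.0035)^13 − 1) = C$215,429.2285…
Total = C$4,636,090.00 + C$1,831,255.5500 + C$215,429.2285… = C$6,682,774.78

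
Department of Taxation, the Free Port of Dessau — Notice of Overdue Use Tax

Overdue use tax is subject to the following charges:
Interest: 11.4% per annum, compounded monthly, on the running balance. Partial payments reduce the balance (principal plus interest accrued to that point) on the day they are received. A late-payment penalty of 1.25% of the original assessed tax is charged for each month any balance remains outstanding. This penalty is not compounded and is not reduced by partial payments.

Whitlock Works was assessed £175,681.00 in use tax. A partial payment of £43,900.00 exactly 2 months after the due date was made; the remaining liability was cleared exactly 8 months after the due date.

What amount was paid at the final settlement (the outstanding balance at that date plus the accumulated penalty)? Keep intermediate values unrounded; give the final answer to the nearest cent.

£160,590.85

Monthly rate = 11.4% ÷ 12 = 0.95%
Balance at month 2: £175,681.0000 × (1 + 0.0095)^2 = £179,034.7942…
After £43,900.00 payment: £179,034.7942… − £43,900.00 = £135,134.7942…
Balance at month 8: £135,134.7942… × (1 + 0.0095)^6 = £143,022.7500…
Penalty: 8 × 1.25% × £175,681.00 = £17,568.10
Final settlement = outstanding balance + penalty = £143,022.7500… + £17,568.10 = £160,590.85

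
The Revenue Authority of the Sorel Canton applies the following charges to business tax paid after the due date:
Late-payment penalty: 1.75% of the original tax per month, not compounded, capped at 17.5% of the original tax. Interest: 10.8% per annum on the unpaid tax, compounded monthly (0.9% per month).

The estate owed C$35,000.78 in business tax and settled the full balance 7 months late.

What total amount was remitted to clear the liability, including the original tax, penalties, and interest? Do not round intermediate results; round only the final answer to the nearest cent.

C$41,553.86

Penalty: 7 × 1.75% × C$35,000.78 = C$4,287.60… (below the 17.5% cap of C$6,125.14…)
Interest: C$35,000.78 × ((1 + 0.009)^7 − 1) = C$35,000.78 × 0.0647267… = C$2,265.4866…
Total = C$35,000.78 + C$4,287.5956… + C$2,265.4866… = C$41,553.86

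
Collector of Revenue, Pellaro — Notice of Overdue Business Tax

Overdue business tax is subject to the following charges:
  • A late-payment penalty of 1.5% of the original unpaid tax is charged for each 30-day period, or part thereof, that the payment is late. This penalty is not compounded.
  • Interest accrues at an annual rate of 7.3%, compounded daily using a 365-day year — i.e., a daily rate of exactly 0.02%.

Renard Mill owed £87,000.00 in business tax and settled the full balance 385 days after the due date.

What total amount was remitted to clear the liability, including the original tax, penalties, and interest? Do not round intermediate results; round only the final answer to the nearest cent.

£110,927.94

Penalty periods: ⌈385/30⌉ = 13; penalty = 13 × 1.5% × £87,000.00 = £16,965.00
Interest: £87,000.00 × ((1 + 0.0002)^385 − 1) = £87,000.00 × 0.08003376… = £6,962.9372…
Total = £87,000.00 + £16,965.0000 + £6,962.9372… = £110,927.94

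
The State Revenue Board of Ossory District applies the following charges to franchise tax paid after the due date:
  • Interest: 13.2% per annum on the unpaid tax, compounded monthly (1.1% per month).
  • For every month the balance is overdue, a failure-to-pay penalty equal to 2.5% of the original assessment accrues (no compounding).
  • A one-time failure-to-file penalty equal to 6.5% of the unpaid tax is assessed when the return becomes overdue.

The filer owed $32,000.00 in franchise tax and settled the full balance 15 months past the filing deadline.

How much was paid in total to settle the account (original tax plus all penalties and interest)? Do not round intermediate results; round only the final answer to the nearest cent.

Failure-to-file penalty: 6.5% × $32,000.00 = $2,080.00
Failure-to-pay penalty: 15 × 2.5% × $32,000.00 = $12,000.00
Interest: $32,000.00 × ((1 + 0.011)^15 − 1) = $32,000.00 × 0.1783311… = $5,706.5946…
Total = $32,000.00 + $14,080.0000 + $5,706.5946… = $51,786.59

$51,786.59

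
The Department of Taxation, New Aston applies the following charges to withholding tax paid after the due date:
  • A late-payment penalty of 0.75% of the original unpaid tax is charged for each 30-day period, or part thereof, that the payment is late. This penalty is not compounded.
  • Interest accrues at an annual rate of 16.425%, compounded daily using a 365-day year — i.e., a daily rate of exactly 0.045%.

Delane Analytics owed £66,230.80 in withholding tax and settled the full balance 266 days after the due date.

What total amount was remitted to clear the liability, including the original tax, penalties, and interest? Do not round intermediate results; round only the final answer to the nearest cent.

Penalty periods: ⌈266/30⌉ = 9; penalty = 9 × 0.75% × £66,230.80 = £4,470.58…
Interest: £66,230.80 × ((1 + 0.00045)^266 − 1) = £66,230.80 × 0.12712831… = £8,419.8094…
Total = £66,230.80 + £4,470.5790 + £8,419.8094… = £79,121.19

£79,121.19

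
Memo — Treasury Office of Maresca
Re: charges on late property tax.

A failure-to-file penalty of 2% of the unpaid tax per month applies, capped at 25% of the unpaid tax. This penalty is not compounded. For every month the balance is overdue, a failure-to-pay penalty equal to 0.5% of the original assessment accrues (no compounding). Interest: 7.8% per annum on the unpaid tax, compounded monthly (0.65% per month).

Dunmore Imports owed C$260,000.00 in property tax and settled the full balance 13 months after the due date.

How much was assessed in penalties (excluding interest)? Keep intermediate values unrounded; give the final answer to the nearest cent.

Failure-to-file: 13 × 2% × C$260,000.00 = C$67,600.00, capped at 25% × C$260,000.00 = C$65,000.00
Failure-to-pay penalty = 0.5% × C$260,000.00 × 13 mo = C$16,900.00
Total penalty = C$65,000.00 + C$16,900.00 = C$81,900.00

C$81,900.00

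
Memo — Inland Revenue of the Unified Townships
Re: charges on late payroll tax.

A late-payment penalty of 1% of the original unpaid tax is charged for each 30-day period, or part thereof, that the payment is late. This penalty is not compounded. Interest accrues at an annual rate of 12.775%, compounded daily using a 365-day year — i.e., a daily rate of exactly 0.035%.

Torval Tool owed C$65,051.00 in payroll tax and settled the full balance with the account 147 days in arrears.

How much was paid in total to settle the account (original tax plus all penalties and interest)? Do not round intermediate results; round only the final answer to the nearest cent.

C$71,737.40

Penalty periods: ⌈147/30⌉ = 5; penalty = 5 × 1% × C$65,051.00 = C$3,252.55
Interest: C$65,051.00 × ((1 + 0.00035)^147 − 1) = C$65,051.00 × 0.05278707… = C$3,433.8516…
Total = C$65,051.00 + C$3,252.5500 + C$3,433.8516… = C$71,737.40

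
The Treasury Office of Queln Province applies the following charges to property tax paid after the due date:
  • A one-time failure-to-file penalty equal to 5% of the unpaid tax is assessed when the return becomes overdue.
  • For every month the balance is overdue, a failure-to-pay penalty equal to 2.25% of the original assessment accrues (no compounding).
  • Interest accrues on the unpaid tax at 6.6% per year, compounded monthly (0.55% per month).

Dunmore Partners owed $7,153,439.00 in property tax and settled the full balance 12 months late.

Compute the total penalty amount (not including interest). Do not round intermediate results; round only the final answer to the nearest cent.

$2,289,100.48

Failure-to-file penalty: 5% × $7,153,439.00 = $357,671.95
Failure-to-pay penalty = 2.25% × $7,153,439.00 × 12 mo = $1,931,428.53
Total penalty = $357,671.95 + $1,931,428.53 = $2,289,100.48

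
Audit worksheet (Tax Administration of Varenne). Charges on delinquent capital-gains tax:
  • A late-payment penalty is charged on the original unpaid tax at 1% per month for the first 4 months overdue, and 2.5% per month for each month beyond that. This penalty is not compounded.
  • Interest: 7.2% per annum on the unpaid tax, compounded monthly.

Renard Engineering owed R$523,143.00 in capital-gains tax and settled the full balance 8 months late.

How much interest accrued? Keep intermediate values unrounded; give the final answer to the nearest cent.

R$25,644.57

Interest (7.2%/yr ÷ 12 = 0.6%/month): R$523,143.00 × ((1 + 0.006)^8 − 1) = R$25,644.5678…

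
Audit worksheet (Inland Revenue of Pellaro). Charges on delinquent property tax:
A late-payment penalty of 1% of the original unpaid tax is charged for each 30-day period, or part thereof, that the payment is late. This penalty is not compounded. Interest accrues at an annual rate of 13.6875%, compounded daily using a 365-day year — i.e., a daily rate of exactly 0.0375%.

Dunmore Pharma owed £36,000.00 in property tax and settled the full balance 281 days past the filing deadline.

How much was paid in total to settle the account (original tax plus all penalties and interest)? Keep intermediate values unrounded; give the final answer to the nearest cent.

£43,599.79

Penalty periods: ⌈281/30⌉ = 10; penalty = 10 × 1% × £36,000.00 = £3,600.00
Interest: £36,000.00 × ((1 + 0.000375)^281 − 1) = £36,000.00 × 0.11110526… = £3,999.7893…
Total = £36,000.00 + £3,600.0000 + £3,999.7893… = £43,599.79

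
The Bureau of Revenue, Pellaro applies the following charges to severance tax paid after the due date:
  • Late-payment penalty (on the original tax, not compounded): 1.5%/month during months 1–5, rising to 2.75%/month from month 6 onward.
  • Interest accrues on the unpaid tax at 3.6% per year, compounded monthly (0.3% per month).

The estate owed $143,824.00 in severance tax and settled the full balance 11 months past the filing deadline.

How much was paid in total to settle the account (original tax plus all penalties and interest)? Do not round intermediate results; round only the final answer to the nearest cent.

$183,159.79

Penalty, months 1–5: 5 × 1.5% × $143,824.00 = $10,786.80
Penalty, months 6–11: 6 × 2.75% × $143,824.00 = $23,730.96
Interest: $143,824.00 × ((1 + 0.003)^11 − 1) = $143,824.00 × 0.0334995… = $4,818.0295…
Total = $143,824.00 + $34,517.7600 + $4,818.0295… = $183,159.79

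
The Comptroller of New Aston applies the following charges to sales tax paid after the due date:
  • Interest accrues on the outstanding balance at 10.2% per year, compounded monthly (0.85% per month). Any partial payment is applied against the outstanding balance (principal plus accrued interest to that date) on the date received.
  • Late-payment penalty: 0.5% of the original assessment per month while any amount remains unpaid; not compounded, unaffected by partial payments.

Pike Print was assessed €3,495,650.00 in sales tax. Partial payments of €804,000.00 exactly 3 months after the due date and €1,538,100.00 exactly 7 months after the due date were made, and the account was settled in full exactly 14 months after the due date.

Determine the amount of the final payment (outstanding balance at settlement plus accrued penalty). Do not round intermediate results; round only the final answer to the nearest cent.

€1,665,675.14

Balance at month 3: €3,495,650.0000 × (1 + 0.0085)^3 = €3,585,548.9039…
After €804,000.00 payment: €3,585,548.9039… − €804,000.00 = €2,781,548.9039…
Balance at month 7: €2,781,548.9039… × (1 + 0.0085)^4 = €2,877,334.2155…
After €1,538,100.00 payment: €2,877,334.2155… − €1,538,100.00 = €1,339,234.2155…
Balance at month 14: €1,339,234.2155… × (1 + 0.0085)^7 = €1,420,979.6364…
Penalty: 14 × 0.5% × €3,495,650.00 = €244,695.50
Final settlement = outstanding balance + penalty = €1,420,979.6364… + €244,695.50 = €1,665,675.14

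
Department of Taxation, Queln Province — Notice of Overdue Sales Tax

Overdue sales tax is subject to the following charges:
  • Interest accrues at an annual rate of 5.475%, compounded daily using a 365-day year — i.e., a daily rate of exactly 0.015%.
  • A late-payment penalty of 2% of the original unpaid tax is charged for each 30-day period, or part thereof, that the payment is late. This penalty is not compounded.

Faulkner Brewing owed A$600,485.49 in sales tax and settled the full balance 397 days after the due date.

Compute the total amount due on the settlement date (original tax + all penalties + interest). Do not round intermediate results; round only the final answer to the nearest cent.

Penalty periods: ⌈397/30⌉ = 14; penalty = 14 × 2% × A$600,485.49 = A$168,135.94…
Interest: A$600,485.49 × ((1 + 0.00015)^397 − 1) = A$600,485.49 × 0.06135409… = A$36,842.2395…
Total = A$600,485.49 + A$168,135.9372 + A$36,842.2395… = A$805,463.67

A$805,463.67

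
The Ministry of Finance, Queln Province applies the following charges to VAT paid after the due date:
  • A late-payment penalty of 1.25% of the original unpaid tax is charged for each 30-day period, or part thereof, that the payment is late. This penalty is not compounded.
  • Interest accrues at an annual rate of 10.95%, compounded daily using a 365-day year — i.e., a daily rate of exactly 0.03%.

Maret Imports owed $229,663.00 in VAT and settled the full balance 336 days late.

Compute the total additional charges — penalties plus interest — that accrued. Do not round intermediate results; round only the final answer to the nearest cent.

Penalty periods: ⌈336/30⌉ = 12; penalty = 12 × 1.25% × $229,663.00 = $34,449.45
Interest: $229,663.00 × ((1 + 0.0003)^336 − 1) = $229,663.00 × 0.10603869… = $24,353.1633…
Penalties + interest = $34,449.4500 + $24,353.1633… = $58,802.61

$58,802.61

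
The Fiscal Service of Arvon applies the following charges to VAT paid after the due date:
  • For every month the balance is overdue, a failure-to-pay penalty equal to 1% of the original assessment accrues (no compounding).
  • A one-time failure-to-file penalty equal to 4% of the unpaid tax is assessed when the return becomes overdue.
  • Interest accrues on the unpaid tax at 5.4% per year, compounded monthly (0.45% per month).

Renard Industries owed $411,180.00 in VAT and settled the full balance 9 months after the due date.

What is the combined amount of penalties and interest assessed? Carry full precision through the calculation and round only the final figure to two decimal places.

Failure-to-file penalty: 4% × $411,180.00 = $16,447.20
Failure-to-pay penalty = 1% × $411,180.00 × 9 mo = $37,006.20
Interest: $411,180.00 × ((1 + 0.0045)^9 − 1) = $411,180.00 × 0.0412367… = $16,955.7089…
Penalties + interest = $53,453.4000 + $16,955.7089… = $70,409.11

$70,409.11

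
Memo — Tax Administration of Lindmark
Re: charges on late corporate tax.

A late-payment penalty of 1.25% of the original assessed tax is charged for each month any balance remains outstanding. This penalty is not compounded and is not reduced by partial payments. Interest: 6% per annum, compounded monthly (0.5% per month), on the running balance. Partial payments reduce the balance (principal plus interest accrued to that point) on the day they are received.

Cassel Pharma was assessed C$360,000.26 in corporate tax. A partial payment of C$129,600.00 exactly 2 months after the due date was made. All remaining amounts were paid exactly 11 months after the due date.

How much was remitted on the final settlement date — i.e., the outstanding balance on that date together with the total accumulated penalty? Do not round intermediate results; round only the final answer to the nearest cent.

C$294,252.80

Balance at month 2: C$360,000.2600 × (1 + 0.005)^2 = C$363,609.2626…
After C$129,600.00 payment: C$363,609.2626… − C$129,600.00 = C$234,009.2626…
Balance at month 11: C$234,009.2626… × (1 + 0.005)^9 = C$244,752.7634…
Penalty: 11 × 1.25% × C$360,000.26 = C$49,500.04…
Final settlement = outstanding balance + penalty = C$244,752.7634… + C$49,500.04… = C$294,252.80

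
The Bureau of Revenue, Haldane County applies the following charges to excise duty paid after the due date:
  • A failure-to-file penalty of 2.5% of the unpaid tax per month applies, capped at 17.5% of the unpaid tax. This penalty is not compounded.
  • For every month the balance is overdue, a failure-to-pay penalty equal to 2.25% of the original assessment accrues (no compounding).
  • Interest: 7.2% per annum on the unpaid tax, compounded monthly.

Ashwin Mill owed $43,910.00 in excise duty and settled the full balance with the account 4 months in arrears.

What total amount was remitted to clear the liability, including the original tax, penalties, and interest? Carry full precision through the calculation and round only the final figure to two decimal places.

Failure-to-file: 4 × 2.5% × $43,910.00 = $4,391.00 (under the 17.5% cap)
Failure-to-pay penalty = 2.25% × $43,910.00 × 4 mo = $3,951.90
Interest (7.2%/yr ÷ 12 = 0.6%/month): $43,910.00 × ((1 + 0.006)^4 − 1) = $1,063.3626…
Total = $43,910.00 + $8,342.9000 + $1,063.3626… = $53,316.26

$53,316.26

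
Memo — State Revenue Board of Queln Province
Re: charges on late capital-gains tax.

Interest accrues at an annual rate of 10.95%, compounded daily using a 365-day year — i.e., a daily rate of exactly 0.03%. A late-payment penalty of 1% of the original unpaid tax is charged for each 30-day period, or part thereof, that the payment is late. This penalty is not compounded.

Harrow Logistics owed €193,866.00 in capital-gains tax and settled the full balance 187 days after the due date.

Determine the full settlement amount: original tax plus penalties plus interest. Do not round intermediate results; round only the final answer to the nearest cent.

Penalty periods: ⌈187/30⌉ = 7; penalty = 7 × 1% × €193,866.00 = €13,570.62
Interest: €193,866.00 × ((1 + 0.0003)^187 − 1) = €193,866.00 × 0.05769455… = €11,185.0116…
Total = €193,866.00 + €13,570.6200 + €11,185.0116… = €218,621.63

€218,621.63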